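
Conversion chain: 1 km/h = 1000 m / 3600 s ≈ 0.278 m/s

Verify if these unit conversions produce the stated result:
The chain is correct (no errors).

Correct: 1 km = 1000 m, 1 h = 3600 s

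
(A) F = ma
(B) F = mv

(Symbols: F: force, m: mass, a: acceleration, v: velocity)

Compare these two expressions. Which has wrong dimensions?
(B)

(A) F = ma: LHS [L M T^-2], RHS [L M T^-2] ✓
(B) F = mv: LHS [L M T^-2], RHS [L M T^-1] ✗

Expression (B) F = mv is dimensionally incorrect.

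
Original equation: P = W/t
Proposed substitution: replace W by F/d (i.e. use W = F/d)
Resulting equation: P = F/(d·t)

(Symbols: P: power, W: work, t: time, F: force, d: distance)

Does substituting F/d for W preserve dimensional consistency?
No

[W] = [L^2 M T^-2] and [F/d] = [M T^-2]. These differ, so the substitution replaces a quantity by one of different dimensions and the result P = F/(d·t) has LHS [L^2 M T^-3] vs RHS [M T^-3] — inconsistent.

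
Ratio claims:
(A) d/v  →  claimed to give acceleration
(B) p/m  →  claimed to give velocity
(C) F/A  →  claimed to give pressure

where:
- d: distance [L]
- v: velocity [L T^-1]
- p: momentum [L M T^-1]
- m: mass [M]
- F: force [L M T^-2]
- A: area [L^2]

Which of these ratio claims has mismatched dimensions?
(A) d/v does not give acceleration

(A) d/v: [T] ≠ acceleration [L T^-2] ✗
(B) p/m: [L T^-1] = velocity [L T^-1] ✓
(C) F/A: [L^-1 M T^-2] = pressure [L^-1 M T^-2] ✓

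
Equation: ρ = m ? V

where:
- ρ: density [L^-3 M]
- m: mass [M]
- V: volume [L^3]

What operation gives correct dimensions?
division (÷): ρ = m ÷ V

ρ [L^-3 M]; m [M]; V [L^3].
m × V → [L^3 M] ✗
m ÷ V → [L^-3 M] ✓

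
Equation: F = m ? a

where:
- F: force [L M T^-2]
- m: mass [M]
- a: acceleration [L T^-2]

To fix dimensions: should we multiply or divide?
multiplication (×): F = m × a

F [L M T^-2]; m [M]; a [L T^-2].
m × a → [L M T^-2] ✓
m ÷ a → [L^-1 M T^2] ✗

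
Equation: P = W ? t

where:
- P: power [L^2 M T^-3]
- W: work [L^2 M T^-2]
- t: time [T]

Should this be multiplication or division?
division (÷): P = W ÷ t

P [L^2 M T^-3]; W [L^2 M T^-2]; t [T].
W × t → [L^2 M T^-1] ✗
W ÷ t → [L^2 M T^-3] ✓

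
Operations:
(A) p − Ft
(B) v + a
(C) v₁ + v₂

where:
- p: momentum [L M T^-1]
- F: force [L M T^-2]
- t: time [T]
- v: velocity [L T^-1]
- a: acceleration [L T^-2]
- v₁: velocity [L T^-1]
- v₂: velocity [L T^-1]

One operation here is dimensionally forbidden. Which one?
(B) v + a

(A) p − Ft: p [L M T^-1] and Ft [L M T^-1] — same dimensions ✓
(B) v + a: v [L T^-1] and a [L T^-2] — different dimensions cannot be added/subtracted ✗
(C) v₁ + v₂: v₁ [L T^-1] and v₂ [L T^-1] — same dimensions ✓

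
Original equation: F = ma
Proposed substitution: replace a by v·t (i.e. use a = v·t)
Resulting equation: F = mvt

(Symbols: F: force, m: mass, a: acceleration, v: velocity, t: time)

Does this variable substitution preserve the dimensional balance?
No

[a] = [L T^-2] and [v·t] = [L]. These differ, so the substitution replaces a quantity by one of different dimensions and the result F = mvt has LHS [L M T^-2] vs RHS [L M] — inconsistent.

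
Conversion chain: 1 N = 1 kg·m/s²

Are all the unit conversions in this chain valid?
The chain is correct (no errors).

Correct: Newton is defined as kg·m/s²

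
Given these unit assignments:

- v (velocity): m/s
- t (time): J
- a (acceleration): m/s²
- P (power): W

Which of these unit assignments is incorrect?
t

The variable t (time) should have units s, not J.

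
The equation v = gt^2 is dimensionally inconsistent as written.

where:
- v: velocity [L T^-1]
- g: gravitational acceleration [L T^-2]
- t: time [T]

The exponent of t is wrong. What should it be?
The exponent of t should be 1: v = gt

The LHS v has dimensions [L T^-1]; t has dimensions [T].
As written, the RHS gt^2 (exponent 2 on t) has dimensions [L], which does not match.
With exponent 1, the RHS gt has dimensions [L T^-1], matching the LHS.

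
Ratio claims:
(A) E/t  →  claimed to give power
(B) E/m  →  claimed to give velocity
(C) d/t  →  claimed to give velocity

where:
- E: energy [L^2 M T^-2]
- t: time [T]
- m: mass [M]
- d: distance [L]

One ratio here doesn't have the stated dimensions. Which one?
(B) E/m does not give velocity

(A) E/t: [L^2 M T^-3] = power [L^2 M T^-3] ✓
(B) E/m: [L^2 T^-2] ≠ velocity [L T^-1] ✗
(C) d/t: [L T^-1] = velocity [L T^-1] ✓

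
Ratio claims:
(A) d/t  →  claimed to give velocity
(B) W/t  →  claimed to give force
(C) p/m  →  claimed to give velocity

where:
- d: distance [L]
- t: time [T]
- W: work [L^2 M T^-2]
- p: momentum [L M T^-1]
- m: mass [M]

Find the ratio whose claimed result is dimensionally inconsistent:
(B) W/t does not give force

(A) d/t: [L T^-1] = velocity [L T^-1] ✓
(B) W/t: [L^2 M T^-3] ≠ force [L M T^-2] ✗
(C) p/m: [L T^-1] = velocity [L T^-1] ✓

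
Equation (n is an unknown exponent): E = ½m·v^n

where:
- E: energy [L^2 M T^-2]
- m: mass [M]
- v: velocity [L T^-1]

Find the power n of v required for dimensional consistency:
n = 2

E has dimensions [L^2 M T^-2]; v has dimensions [L T^-1].
The rest of the RHS has dimensions [M], so v^n must supply [L^2 T^-2].
With n = 2: ½m·v^2 has dimensions [L^2 M T^-2], matching the LHS ✓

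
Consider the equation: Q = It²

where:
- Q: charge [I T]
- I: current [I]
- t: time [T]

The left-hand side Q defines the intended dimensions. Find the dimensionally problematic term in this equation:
The right-hand side term It²

Q has dimensions [I T], but It² has dimensions [I T^2], so the term It² is dimensionally wrong for Q.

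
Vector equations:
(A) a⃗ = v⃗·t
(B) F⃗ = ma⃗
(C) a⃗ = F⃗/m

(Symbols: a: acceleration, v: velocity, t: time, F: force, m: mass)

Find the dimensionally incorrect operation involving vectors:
(A) a⃗ = v⃗·t

(A) a⃗ = v⃗·t: LHS [L T^-2], RHS [L] ✗ — acceleration is velocity per time; should be v⃗/t
(B) F⃗ = ma⃗: LHS [L M T^-2], RHS [L M T^-2] ✓ — Force and acceleration are vectors, mass is a scalar
(C) a⃗ = F⃗/m: LHS [L T^-2], RHS [L T^-2] ✓ — force (vector) divided by mass (scalar)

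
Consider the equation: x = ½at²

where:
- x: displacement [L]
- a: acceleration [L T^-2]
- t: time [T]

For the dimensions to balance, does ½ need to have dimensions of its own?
No

x has dimensions [L] and at² already has dimensions [L], so the equation balances without ½ contributing any dimensions. ½ is a pure (dimensionless) number; changing or removing it would not affect dimensional consistency.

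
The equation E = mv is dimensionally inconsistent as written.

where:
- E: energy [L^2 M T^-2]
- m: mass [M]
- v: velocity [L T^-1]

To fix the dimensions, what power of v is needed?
The exponent of v should be 2: E = mv^2

The LHS E has dimensions [L^2 M T^-2]; v has dimensions [L T^-1].
As written, the RHS mv (exponent 1 on v) has dimensions [L M T^-1], which does not match.
With exponent 2, the RHS mv^2 has dimensions [L^2 M T^-2], matching the LHS.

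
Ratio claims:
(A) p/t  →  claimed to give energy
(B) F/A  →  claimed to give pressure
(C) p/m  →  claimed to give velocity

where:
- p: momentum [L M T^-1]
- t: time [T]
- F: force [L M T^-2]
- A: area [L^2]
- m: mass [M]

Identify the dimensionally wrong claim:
(A) p/t does not give energy

(A) p/t: [L M T^-2] ≠ energy [L^2 M T^-2] ✗
(B) F/A: [L^-1 M T^-2] = pressure [L^-1 M T^-2] ✓
(C) p/m: [L T^-1] = velocity [L T^-1] ✓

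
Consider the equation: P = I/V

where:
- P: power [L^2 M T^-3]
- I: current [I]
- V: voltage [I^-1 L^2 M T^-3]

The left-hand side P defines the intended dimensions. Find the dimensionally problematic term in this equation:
The right-hand side term I/V

P has dimensions [L^2 M T^-3], but I/V has dimensions [I^2 L^-2 M^-1 T^3], so the term I/V is dimensionally wrong for P.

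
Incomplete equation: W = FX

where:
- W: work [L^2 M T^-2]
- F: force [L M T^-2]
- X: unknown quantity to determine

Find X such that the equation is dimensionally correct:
X = d (distance), dimensions [L]

W has dimensions [L^2 M T^-2]; the rest of the RHS (F) has dimensions [L M T^-2].
So X must have dimensions [L] — X = d (distance).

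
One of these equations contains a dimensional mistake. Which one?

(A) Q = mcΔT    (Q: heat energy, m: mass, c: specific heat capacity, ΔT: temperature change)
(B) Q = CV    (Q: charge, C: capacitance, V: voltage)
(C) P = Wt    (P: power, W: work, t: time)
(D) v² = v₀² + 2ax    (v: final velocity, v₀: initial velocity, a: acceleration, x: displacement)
(C) P = Wt

The equation (C) P = Wt is dimensionally incorrect.

LHS (P): [L^2 M T^-3]
RHS (Wt): [L^2 M T^-1] ✗

The dimensions do not match. The other three equations balance.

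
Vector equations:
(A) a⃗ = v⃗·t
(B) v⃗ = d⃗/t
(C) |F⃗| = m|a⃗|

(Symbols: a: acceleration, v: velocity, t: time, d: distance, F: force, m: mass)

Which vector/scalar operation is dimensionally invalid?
(A) a⃗ = v⃗·t

(A) a⃗ = v⃗·t: LHS [L T^-2], RHS [L] ✗ — acceleration is velocity per time; should be v⃗/t
(B) v⃗ = d⃗/t: LHS [L T^-1], RHS [L T^-1] ✓ — displacement (vector) divided by time (scalar)
(C) |F⃗| = m|a⃗|: LHS [L M T^-2], RHS [L M T^-2] ✓ — magnitudes of vectors are scalars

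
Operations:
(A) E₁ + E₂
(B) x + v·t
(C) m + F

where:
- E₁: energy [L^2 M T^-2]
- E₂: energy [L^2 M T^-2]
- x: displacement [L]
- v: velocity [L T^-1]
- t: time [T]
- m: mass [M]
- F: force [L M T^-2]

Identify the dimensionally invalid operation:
(C) m + F

(A) E₁ + E₂: E₁ [L^2 M T^-2] and E₂ [L^2 M T^-2] — same dimensions ✓
(B) x + v·t: x [L] and v·t [L] — same dimensions ✓
(C) m + F: m [M] and F [L M T^-2] — different dimensions cannot be added/subtracted ✗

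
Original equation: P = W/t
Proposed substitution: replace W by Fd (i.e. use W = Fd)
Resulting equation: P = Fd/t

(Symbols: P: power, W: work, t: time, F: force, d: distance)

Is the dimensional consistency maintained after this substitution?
Yes

[W] = [L^2 M T^-2] and [Fd] = [L^2 M T^-2]. These match, so the substitution replaces a quantity by one of the same dimensions and the result P = Fd/t has LHS [L^2 M T^-3] vs RHS [L^2 M T^-3] — still consistent.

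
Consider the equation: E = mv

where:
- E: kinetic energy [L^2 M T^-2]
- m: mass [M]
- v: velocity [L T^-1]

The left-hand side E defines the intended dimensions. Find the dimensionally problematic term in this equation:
The right-hand side term mv

E has dimensions [L^2 M T^-2], but mv has dimensions [L M T^-1], so the term mv is dimensionally wrong for E.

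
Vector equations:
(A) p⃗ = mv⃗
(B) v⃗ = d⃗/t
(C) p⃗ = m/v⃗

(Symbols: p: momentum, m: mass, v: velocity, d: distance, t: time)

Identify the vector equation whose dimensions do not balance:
(C) p⃗ = m/v⃗

(A) p⃗ = mv⃗: LHS [L M T^-1], RHS [L M T^-1] ✓ — mass (scalar) times velocity (vector)
(B) v⃗ = d⃗/t: LHS [L T^-1], RHS [L T^-1] ✓ — displacement (vector) divided by time (scalar)
(C) p⃗ = m/v⃗: LHS [L M T^-1], RHS [L^-1 M T] ✗ — momentum is mass times velocity; should be mv⃗ (and division by a vector is undefined)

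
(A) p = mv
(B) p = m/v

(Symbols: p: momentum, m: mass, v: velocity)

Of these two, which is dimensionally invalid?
(B)

(A) p = mv: LHS [L M T^-1], RHS [L M T^-1] ✓
(B) p = m/v: LHS [L M T^-1], RHS [L^-1 M T] ✗

Expression (B) p = m/v is dimensionally incorrect.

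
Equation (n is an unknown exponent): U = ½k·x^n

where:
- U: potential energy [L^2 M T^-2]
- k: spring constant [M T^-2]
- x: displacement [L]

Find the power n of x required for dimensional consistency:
n = 2

U has dimensions [L^2 M T^-2]; x has dimensions [L].
The rest of the RHS has dimensions [M T^-2], so x^n must supply [L^2].
With n = 2: ½k·x^2 has dimensions [L^2 M T^-2], matching the LHS ✓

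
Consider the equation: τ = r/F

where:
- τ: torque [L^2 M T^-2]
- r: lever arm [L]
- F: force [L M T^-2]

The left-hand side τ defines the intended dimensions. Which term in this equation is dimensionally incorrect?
The right-hand side term r/F

τ has dimensions [L^2 M T^-2], but r/F has dimensions [M^-1 T^2], so the term r/F is dimensionally wrong for τ.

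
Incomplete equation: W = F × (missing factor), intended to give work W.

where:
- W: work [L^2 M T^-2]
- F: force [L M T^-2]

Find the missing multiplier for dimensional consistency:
d (distance), dimensions [L]

W has dimensions [L^2 M T^-2] and F has dimensions [L M T^-2].
The missing factor must have dimensions [L^2 M T^-2] / [L M T^-2] = [L], i.e. distance (d).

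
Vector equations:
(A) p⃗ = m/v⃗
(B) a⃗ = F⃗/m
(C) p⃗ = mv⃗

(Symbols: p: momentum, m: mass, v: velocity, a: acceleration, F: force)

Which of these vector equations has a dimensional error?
(A) p⃗ = m/v⃗

(A) p⃗ = m/v⃗: LHS [L M T^-1], RHS [L^-1 M T] ✗ — momentum is mass times velocity; should be mv⃗ (and division by a vector is undefined)
(B) a⃗ = F⃗/m: LHS [L T^-2], RHS [L T^-2] ✓ — force (vector) divided by mass (scalar)
(C) p⃗ = mv⃗: LHS [L M T^-1], RHS [L M T^-1] ✓ — mass (scalar) times velocity (vector)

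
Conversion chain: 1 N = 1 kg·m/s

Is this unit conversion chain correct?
The chain is incorrect (it contains an error).

Incorrect: Newton is kg·m/s², not kg·m/s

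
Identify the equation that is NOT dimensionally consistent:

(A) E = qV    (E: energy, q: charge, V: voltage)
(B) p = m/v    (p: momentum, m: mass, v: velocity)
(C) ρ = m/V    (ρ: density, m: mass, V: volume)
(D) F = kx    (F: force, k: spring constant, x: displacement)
(B) p = m/v

The equation (B) p = m/v is dimensionally incorrect.

LHS (p): [L M T^-1]
RHS (m/v): [L^-1 M T] ✗

The dimensions do not match. The other three equations balance.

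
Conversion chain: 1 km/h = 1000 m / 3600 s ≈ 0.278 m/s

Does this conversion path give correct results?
The chain is correct (no errors).

Correct: 1 km = 1000 m, 1 h = 3600 s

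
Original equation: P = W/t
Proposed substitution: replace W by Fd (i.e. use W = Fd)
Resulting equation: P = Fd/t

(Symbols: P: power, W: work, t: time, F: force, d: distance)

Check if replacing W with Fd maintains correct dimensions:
Yes

[W] = [L^2 M T^-2] and [Fd] = [L^2 M T^-2]. These match, so the substitution replaces a quantity by one of the same dimensions and the result P = Fd/t has LHS [L^2 M T^-3] vs RHS [L^2 M T^-3] — still consistent.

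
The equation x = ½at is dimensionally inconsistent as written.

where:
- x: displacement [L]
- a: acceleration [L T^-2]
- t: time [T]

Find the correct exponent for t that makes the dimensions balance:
The exponent of t should be 2: x = ½at^2

The LHS x has dimensions [L]; t has dimensions [T].
As written, the RHS ½at (exponent 1 on t) has dimensions [L T^-1], which does not match.
With exponent 2, the RHS ½at^2 has dimensions [L], matching the LHS.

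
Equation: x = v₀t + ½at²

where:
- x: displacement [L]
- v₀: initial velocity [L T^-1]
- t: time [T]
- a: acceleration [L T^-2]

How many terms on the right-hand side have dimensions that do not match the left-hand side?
0

LHS x: [L]
- v₀t: [L] ✓
- ½at²: [L] ✓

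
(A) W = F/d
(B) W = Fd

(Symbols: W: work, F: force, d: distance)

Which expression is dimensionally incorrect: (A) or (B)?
(A)

(A) W = F/d: LHS [L^2 M T^-2], RHS [M T^-2] ✗
(B) W = Fd: LHS [L^2 M T^-2], RHS [L^2 M T^-2] ✓

Expression (A) W = F/d is dimensionally incorrect.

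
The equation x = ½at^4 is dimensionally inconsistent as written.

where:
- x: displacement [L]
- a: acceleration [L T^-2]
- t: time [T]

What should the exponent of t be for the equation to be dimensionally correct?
The exponent of t should be 2: x = ½at^2

The LHS x has dimensions [L]; t has dimensions [T].
As written, the RHS ½at^4 (exponent 4 on t) has dimensions [L T^2], which does not match.
With exponent 2, the RHS ½at^2 has dimensions [L], matching the LHS.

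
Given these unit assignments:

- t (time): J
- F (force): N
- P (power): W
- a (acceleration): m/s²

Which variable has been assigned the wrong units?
t

The variable t (time) should have units s, not J.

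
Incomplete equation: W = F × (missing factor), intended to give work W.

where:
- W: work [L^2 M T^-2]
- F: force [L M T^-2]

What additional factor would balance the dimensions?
d (distance), dimensions [L]

W has dimensions [L^2 M T^-2] and F has dimensions [L M T^-2].
The missing factor must have dimensions [L^2 M T^-2] / [L M T^-2] = [L], i.e. distance (d).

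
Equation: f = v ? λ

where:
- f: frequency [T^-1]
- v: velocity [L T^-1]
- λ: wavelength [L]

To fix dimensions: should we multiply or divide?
division (÷): f = v ÷ λ

f [T^-1]; v [L T^-1]; λ [L].
v × λ → [L^2 T^-1] ✗
v ÷ λ → [T^-1] ✓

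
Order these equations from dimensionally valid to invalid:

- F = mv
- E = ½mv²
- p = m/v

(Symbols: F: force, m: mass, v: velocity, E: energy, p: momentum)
Dimensionally correct: E = ½mv²
Dimensionally incorrect: F = mv, p = m/v
Ordered (correct first, then incorrect): E = ½mv², F = mv, p = m/v

- F = mv: LHS [L M T^-2], RHS [L M T^-1] → incorrect ✗
- E = ½mv²: LHS [L^2 M T^-2], RHS [L^2 M T^-2] → correct ✓
- p = m/v: LHS [L M T^-1], RHS [L^-1 M T] → incorrect ✗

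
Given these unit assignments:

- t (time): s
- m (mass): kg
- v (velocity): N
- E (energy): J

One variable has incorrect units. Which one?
v

The variable v (velocity) should have units m/s, not N.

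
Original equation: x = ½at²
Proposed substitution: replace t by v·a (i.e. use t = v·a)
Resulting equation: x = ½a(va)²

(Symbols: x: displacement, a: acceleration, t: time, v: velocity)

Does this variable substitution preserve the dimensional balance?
No

[t] = [T] and [v·a] = [L^2 T^-3]. These differ, so the substitution replaces a quantity by one of different dimensions and the result x = ½a(va)² has LHS [L] vs RHS [L^5 T^-8] — inconsistent.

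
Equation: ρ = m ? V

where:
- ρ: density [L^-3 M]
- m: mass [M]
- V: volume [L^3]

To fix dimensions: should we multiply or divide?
division (÷): ρ = m ÷ V

ρ [L^-3 M]; m [M]; V [L^3].
m × V → [L^3 M] ✗
m ÷ V → [L^-3 M] ✓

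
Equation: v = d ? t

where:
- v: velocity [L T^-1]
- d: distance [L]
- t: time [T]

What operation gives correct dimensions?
division (÷): v = d ÷ t

v [L T^-1]; d [L]; t [T].
d × t → [L T] ✗
d ÷ t → [L T^-1] ✓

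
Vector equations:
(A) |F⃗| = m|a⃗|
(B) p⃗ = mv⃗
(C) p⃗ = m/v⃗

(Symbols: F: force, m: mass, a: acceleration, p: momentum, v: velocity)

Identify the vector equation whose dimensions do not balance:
(C) p⃗ = m/v⃗

(A) |F⃗| = m|a⃗|: LHS [L M T^-2], RHS [L M T^-2] ✓ — magnitudes of vectors are scalars
(B) p⃗ = mv⃗: LHS [L M T^-1], RHS [L M T^-1] ✓ — mass (scalar) times velocity (vector)
(C) p⃗ = m/v⃗: LHS [L M T^-1], RHS [L^-1 M T] ✗ — momentum is mass times velocity; should be mv⃗ (and division by a vector is undefined)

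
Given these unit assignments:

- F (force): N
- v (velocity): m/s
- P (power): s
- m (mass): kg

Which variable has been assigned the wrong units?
P

The variable P (power) should have units W, not s.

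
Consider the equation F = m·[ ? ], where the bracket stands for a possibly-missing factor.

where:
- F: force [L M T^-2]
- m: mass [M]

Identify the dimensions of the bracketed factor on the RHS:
[L T^-2] — acceleration (e.g. a)

F has dimensions [L M T^-2]; m has dimensions [M].
The bracketed factor must supply [L M T^-2] / [M] = [L T^-2].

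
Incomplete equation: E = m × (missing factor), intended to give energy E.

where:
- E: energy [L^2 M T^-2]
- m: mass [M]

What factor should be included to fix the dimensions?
v² (velocity squared), dimensions [L^2 T^-2]

E has dimensions [L^2 M T^-2] and m has dimensions [M].
The missing factor must have dimensions [L^2 M T^-2] / [M] = [L^2 T^-2], i.e. velocity squared (v²).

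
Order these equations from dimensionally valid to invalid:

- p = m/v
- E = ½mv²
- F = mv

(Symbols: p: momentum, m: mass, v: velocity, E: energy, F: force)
Dimensionally correct: E = ½mv²
Dimensionally incorrect: p = m/v, F = mv
Ordered (correct first, then incorrect): E = ½mv², p = m/v, F = mv

- p = m/v: LHS [L M T^-1], RHS [L^-1 M T] → incorrect ✗
- E = ½mv²: LHS [L^2 M T^-2], RHS [L^2 M T^-2] → correct ✓
- F = mv: LHS [L M T^-2], RHS [L M T^-1] → incorrect ✗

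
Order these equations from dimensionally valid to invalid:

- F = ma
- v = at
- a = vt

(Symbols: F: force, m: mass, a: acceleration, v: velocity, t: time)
Dimensionally correct: F = ma, v = at
Dimensionally incorrect: a = vt
Ordered (correct first, then incorrect): F = ma, v = at, a = vt

- F = ma: LHS [L M T^-2], RHS [L M T^-2] → correct ✓
- v = at: LHS [L T^-1], RHS [L T^-1] → correct ✓
- a = vt: LHS [L T^-2], RHS [L] → incorrect ✗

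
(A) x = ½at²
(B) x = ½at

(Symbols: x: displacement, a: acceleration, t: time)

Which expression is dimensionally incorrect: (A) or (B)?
(B)

(A) x = ½at²: LHS [L], RHS [L] ✓
(B) x = ½at: LHS [L], RHS [L T^-1] ✗

Expression (B) x = ½at is dimensionally incorrect.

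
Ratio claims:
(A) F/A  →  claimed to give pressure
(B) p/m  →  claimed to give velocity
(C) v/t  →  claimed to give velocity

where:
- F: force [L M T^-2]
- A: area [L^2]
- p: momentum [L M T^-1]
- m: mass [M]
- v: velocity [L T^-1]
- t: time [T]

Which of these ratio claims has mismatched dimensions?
(C) v/t does not give velocity

(A) F/A: [L^-1 M T^-2] = pressure [L^-1 M T^-2] ✓
(B) p/m: [L T^-1] = velocity [L T^-1] ✓
(C) v/t: [L T^-2] ≠ velocity [L T^-1] ✗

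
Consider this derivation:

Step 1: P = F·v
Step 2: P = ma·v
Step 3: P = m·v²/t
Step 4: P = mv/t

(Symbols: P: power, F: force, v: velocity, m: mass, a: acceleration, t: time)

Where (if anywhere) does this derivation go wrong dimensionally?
Step 4

Step 1: P = F·v → LHS [L^2 M T^-3], RHS [L^2 M T^-3] ✓
Step 2: P = ma·v → LHS [L^2 M T^-3], RHS [L^2 M T^-3] ✓
Step 3: P = m·v²/t → LHS [L^2 M T^-3], RHS [L^2 M T^-3] ✓
Step 4: P = mv/t → LHS [L^2 M T^-3], RHS [L M T^-2] ✗

The first dimensional inconsistency appears in step 4: P = mv/t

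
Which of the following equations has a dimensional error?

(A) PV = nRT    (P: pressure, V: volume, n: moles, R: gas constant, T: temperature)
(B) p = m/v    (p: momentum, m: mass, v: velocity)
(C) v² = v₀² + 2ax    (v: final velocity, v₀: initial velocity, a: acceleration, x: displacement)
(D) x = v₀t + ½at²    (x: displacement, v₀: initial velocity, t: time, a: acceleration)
(B) p = m/v

The equation (B) p = m/v is dimensionally incorrect.

LHS (p): [L M T^-1]
RHS (m/v): [L^-1 M T] ✗

The dimensions do not match. The other three equations balance.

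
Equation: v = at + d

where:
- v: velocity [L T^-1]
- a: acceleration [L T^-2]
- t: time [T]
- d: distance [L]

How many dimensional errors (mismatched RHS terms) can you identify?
1

LHS v: [L T^-1]
- at: [L T^-1] ✓
- d: [L] ✗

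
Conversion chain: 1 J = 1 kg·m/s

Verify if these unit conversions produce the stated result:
The chain is incorrect (it contains an error).

Incorrect: Joule is kg·m²/s², not kg·m/s (that is momentum)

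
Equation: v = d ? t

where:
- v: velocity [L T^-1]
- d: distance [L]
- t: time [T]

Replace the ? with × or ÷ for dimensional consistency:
division (÷): v = d ÷ t

v [L T^-1]; d [L]; t [T].
d × t → [L T] ✗
d ÷ t → [L T^-1] ✓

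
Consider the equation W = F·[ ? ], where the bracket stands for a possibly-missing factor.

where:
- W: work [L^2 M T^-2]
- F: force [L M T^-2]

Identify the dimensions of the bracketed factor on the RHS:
[L] — length (e.g. a distance d)

W has dimensions [L^2 M T^-2]; F has dimensions [L M T^-2].
The bracketed factor must supply [L^2 M T^-2] / [L M T^-2] = [L].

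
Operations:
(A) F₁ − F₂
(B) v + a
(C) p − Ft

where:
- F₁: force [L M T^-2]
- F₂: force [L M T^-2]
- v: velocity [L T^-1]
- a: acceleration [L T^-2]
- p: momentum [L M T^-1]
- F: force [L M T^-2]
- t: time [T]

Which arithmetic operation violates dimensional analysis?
(B) v + a

(A) F₁ − F₂: F₁ [L M T^-2] and F₂ [L M T^-2] — same dimensions ✓
(B) v + a: v [L T^-1] and a [L T^-2] — different dimensions cannot be added/subtracted ✗
(C) p − Ft: p [L M T^-1] and Ft [L M T^-1] — same dimensions ✓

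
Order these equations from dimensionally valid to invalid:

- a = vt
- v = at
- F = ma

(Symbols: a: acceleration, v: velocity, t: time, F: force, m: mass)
Dimensionally correct: v = at, F = ma
Dimensionally incorrect: a = vt
Ordered (correct first, then incorrect): v = at, F = ma, a = vt

- a = vt: LHS [L T^-2], RHS [L] → incorrect ✗
- v = at: LHS [L T^-1], RHS [L T^-1] → correct ✓
- F = ma: LHS [L M T^-2], RHS [L M T^-2] → correct ✓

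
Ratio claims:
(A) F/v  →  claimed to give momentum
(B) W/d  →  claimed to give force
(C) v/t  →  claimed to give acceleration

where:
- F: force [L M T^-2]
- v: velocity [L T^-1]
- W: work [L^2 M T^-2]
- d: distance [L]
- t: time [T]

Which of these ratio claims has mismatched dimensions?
(A) F/v does not give momentum

(A) F/v: [M T^-1] ≠ momentum [L M T^-1] ✗
(B) W/d: [L M T^-2] = force [L M T^-2] ✓
(C) v/t: [L T^-2] = acceleration [L T^-2] ✓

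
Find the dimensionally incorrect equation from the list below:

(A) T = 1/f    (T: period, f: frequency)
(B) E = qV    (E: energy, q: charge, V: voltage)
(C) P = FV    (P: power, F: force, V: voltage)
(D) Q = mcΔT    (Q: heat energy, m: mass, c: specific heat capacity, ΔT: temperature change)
(C) P = FV

The equation (C) P = FV is dimensionally incorrect.

LHS (P): [L^2 M T^-3]
RHS (FV): [I^-1 L^3 M^2 T^-5] ✗

The dimensions do not match. The other three equations balance.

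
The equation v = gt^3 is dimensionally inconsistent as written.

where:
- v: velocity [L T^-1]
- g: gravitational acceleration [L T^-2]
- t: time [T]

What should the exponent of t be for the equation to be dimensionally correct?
The exponent of t should be 1: v = gt

The LHS v has dimensions [L T^-1]; t has dimensions [T].
As written, the RHS gt^3 (exponent 3 on t) has dimensions [L T], which does not match.
With exponent 1, the RHS gt has dimensions [L T^-1], matching the LHS.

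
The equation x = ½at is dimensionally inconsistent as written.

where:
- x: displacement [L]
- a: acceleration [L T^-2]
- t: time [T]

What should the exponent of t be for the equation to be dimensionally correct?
The exponent of t should be 2: x = ½at^2

The LHS x has dimensions [L]; t has dimensions [T].
As written, the RHS ½at (exponent 1 on t) has dimensions [L T^-1], which does not match.
With exponent 2, the RHS ½at^2 has dimensions [L], matching the LHS.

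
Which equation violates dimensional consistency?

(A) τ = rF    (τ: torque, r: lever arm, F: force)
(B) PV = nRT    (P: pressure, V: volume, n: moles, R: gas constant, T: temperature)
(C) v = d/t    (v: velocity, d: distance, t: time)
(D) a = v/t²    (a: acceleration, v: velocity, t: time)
(D) a = v/t²

The equation (D) a = v/t² is dimensionally incorrect.

LHS (a): [L T^-2]
RHS (v/t²): [L T^-3] ✗

The dimensions do not match. The other three equations balance.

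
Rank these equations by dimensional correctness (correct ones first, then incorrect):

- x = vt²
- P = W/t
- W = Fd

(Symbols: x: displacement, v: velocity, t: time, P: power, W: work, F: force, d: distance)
Dimensionally correct: P = W/t, W = Fd
Dimensionally incorrect: x = vt²
Ordered (correct first, then incorrect): P = W/t, W = Fd, x = vt²

- x = vt²: LHS [L], RHS [L T] → incorrect ✗
- P = W/t: LHS [L^2 M T^-3], RHS [L^2 M T^-3] → correct ✓
- W = Fd: LHS [L^2 M T^-2], RHS [L^2 M T^-2] → correct ✓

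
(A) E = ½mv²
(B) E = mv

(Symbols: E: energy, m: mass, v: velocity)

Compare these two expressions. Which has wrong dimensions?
(B)

(A) E = ½mv²: LHS [L^2 M T^-2], RHS [L^2 M T^-2] ✓
(B) E = mv: LHS [L^2 M T^-2], RHS [L M T^-1] ✗

Expression (B) E = mv is dimensionally incorrect.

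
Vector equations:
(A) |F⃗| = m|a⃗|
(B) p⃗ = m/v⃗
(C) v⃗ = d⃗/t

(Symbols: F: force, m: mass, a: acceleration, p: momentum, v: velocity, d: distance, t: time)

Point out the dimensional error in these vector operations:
(B) p⃗ = m/v⃗

(A) |F⃗| = m|a⃗|: LHS [L M T^-2], RHS [L M T^-2] ✓ — magnitudes of vectors are scalars
(B) p⃗ = m/v⃗: LHS [L M T^-1], RHS [L^-1 M T] ✗ — momentum is mass times velocity; should be mv⃗ (and division by a vector is undefined)
(C) v⃗ = d⃗/t: LHS [L T^-1], RHS [L T^-1] ✓ — displacement (vector) divided by time (scalar)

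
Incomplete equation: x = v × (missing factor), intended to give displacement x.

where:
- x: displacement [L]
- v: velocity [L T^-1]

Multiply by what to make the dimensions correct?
t (time), dimensions [T]

x has dimensions [L] and v has dimensions [L T^-1].
The missing factor must have dimensions [L] / [L T^-1] = [T], i.e. time (t).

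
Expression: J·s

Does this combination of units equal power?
No

The expression J·s has dimensions [L^2 M T^-1], but power has dimensions [L^2 M T^-3].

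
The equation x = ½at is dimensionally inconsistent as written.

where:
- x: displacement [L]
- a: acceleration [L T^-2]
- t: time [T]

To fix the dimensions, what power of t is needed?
The exponent of t should be 2: x = ½at^2

The LHS x has dimensions [L]; t has dimensions [T].
As written, the RHS ½at (exponent 1 on t) has dimensions [L T^-1], which does not match.
With exponent 2, the RHS ½at^2 has dimensions [L], matching the LHS.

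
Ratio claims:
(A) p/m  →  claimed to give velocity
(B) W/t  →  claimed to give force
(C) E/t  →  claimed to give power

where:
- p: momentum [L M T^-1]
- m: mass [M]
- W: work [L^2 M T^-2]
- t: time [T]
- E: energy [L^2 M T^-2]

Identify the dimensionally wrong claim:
(B) W/t does not give force

(A) p/m: [L T^-1] = velocity [L T^-1] ✓
(B) W/t: [L^2 M T^-3] ≠ force [L M T^-2] ✗
(C) E/t: [L^2 M T^-3] = power [L^2 M T^-3] ✓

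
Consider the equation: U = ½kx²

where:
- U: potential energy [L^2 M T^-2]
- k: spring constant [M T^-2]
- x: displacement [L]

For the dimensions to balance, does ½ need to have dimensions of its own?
No

U has dimensions [L^2 M T^-2] and kx² already has dimensions [L^2 M T^-2], so the equation balances without ½ contributing any dimensions. ½ is a pure (dimensionless) number; changing or removing it would not affect dimensional consistency.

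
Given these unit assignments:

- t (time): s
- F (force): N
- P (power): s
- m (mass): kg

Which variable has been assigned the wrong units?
P

The variable P (power) should have units W, not s.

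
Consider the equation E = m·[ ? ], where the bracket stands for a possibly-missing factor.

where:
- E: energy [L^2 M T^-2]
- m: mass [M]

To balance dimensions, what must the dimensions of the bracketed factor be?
[L^2 T^-2] — velocity squared (e.g. v²)

E has dimensions [L^2 M T^-2]; m has dimensions [M].
The bracketed factor must supply [L^2 M T^-2] / [M] = [L^2 T^-2].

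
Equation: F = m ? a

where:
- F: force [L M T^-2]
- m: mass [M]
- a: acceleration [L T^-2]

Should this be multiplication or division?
multiplication (×): F = m × a

F [L M T^-2]; m [M]; a [L T^-2].
m × a → [L M T^-2] ✓
m ÷ a → [L^-1 M T^2] ✗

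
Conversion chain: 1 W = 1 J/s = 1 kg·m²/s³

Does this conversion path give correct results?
The chain is correct (no errors).

Correct: Watt is Joule per second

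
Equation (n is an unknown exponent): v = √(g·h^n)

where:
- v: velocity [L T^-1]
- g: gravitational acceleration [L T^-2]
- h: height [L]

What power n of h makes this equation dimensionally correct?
n = 1

v has dimensions [L T^-1]; h has dimensions [L].
With n = 1: √(g·h^1) has dimensions [L T^-1], matching the LHS ✓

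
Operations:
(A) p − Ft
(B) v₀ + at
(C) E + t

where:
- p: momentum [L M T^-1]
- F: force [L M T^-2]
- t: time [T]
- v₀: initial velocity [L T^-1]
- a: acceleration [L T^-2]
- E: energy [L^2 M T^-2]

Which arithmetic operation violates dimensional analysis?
(C) E + t

(A) p − Ft: p [L M T^-1] and Ft [L M T^-1] — same dimensions ✓
(B) v₀ + at: v₀ [L T^-1] and at [L T^-1] — same dimensions ✓
(C) E + t: E [L^2 M T^-2] and t [T] — different dimensions cannot be added/subtracted ✗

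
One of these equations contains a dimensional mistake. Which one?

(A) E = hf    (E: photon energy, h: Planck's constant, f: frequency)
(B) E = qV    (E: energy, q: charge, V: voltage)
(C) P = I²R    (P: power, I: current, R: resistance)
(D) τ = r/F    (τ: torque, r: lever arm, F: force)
(D) τ = r/F

The equation (D) τ = r/F is dimensionally incorrect.

LHS (τ): [L^2 M T^-2]
RHS (r/F): [M^-1 T^2] ✗

The dimensions do not match. The other three equations balance.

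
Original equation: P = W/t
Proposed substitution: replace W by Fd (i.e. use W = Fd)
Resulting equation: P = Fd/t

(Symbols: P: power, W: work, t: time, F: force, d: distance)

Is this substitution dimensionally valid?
Yes

[W] = [L^2 M T^-2] and [Fd] = [L^2 M T^-2]. These match, so the substitution replaces a quantity by one of the same dimensions and the result P = Fd/t has LHS [L^2 M T^-3] vs RHS [L^2 M T^-3] — still consistent.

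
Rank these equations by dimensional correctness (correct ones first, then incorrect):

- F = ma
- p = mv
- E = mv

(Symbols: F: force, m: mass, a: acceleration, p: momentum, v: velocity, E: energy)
Dimensionally correct: F = ma, p = mv
Dimensionally incorrect: E = mv
Ordered (correct first, then incorrect): F = ma, p = mv, E = mv

- F = ma: LHS [L M T^-2], RHS [L M T^-2] → correct ✓
- p = mv: LHS [L M T^-1], RHS [L M T^-1] → correct ✓
- E = mv: LHS [L^2 M T^-2], RHS [L M T^-1] → incorrect ✗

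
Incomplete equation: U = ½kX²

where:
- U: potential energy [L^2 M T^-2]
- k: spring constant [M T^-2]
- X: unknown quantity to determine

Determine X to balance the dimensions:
X = x (displacement), dimensions [L]

U has dimensions [L^2 M T^-2]; the rest of the RHS (½k) has dimensions [M T^-2].
So X² must have dimensions [L^2], i.e. X has dimensions [L] — X = x (displacement).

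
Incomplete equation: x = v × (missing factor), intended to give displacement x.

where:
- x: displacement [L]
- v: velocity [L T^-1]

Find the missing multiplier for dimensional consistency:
t (time), dimensions [T]

x has dimensions [L] and v has dimensions [L T^-1].
The missing factor must have dimensions [L] / [L T^-1] = [T], i.e. time (t).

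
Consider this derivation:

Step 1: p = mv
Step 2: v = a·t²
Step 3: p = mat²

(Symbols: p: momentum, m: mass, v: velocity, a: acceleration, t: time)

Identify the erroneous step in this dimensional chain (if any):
Step 2

Step 1: p = mv → LHS [L M T^-1], RHS [L M T^-1] ✓
Step 2: v = a·t² → LHS [L T^-1], RHS [L] ✗

The first dimensional inconsistency appears in step 2: v = a·t²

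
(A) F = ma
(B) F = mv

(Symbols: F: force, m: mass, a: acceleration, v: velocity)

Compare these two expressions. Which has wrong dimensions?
(B)

(A) F = ma: LHS [L M T^-2], RHS [L M T^-2] ✓
(B) F = mv: LHS [L M T^-2], RHS [L M T^-1] ✗

Expression (B) F = mv is dimensionally incorrect.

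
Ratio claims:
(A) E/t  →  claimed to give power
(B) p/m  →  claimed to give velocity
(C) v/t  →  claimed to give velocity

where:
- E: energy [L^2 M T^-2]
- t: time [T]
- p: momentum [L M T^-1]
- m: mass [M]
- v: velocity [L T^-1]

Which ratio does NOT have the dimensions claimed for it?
(C) v/t does not give velocity

(A) E/t: [L^2 M T^-3] = power [L^2 M T^-3] ✓
(B) p/m: [L T^-1] = velocity [L T^-1] ✓
(C) v/t: [L T^-2] ≠ velocity [L T^-1] ✗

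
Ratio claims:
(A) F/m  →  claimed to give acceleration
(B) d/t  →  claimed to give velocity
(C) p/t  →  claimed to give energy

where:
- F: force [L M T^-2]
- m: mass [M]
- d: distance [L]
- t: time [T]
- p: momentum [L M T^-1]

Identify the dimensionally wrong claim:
(C) p/t does not give energy

(A) F/m: [L T^-2] = acceleration [L T^-2] ✓
(B) d/t: [L T^-1] = velocity [L T^-1] ✓
(C) p/t: [L M T^-2] ≠ energy [L^2 M T^-2] ✗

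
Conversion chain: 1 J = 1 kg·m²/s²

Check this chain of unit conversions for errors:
The chain is correct (no errors).

Correct: Joule is defined as kg·m²/s²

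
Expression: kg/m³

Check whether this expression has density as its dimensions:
Yes

The expression kg/m³ has dimensions [L^-3 M], which is exactly density [L^-3 M].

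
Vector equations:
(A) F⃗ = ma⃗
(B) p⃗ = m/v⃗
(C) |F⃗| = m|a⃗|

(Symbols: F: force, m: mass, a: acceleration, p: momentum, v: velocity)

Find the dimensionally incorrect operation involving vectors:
(B) p⃗ = m/v⃗

(A) F⃗ = ma⃗: LHS [L M T^-2], RHS [L M T^-2] ✓ — Force and acceleration are vectors, mass is a scalar
(B) p⃗ = m/v⃗: LHS [L M T^-1], RHS [L^-1 M T] ✗ — momentum is mass times velocity; should be mv⃗ (and division by a vector is undefined)
(C) |F⃗| = m|a⃗|: LHS [L M T^-2], RHS [L M T^-2] ✓ — magnitudes of vectors are scalars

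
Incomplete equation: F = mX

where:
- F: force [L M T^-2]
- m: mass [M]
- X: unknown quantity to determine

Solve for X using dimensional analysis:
X = a (acceleration), dimensions [L T^-2]

F has dimensions [L M T^-2]; the rest of the RHS (m) has dimensions [M].
So X must have dimensions [L T^-2] — X = a (acceleration).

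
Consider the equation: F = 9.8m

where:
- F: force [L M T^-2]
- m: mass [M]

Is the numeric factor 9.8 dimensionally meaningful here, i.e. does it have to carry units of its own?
Yes

F has dimensions [L M T^-2], while m alone has dimensions [M]. For the equation to balance, the factor 9.8 must carry dimensions [L T^-2] — it is a dimensional constant (a numerical value of a physical quantity with its units suppressed), not a pure number.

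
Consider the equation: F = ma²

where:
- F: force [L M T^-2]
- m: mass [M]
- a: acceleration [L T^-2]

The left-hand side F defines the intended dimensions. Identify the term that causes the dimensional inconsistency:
The right-hand side term ma²

F has dimensions [L M T^-2], but ma² has dimensions [L^2 M T^-4], so the term ma² is dimensionally wrong for F.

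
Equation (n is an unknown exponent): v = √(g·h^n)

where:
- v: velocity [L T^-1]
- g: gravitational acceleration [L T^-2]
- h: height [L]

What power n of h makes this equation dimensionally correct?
n = 1

v has dimensions [L T^-1]; h has dimensions [L].
With n = 1: √(g·h^1) has dimensions [L T^-1], matching the LHS ✓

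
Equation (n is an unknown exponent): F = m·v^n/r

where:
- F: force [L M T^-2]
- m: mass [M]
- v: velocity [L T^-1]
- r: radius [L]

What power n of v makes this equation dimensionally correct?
n = 2

F has dimensions [L M T^-2]; v has dimensions [L T^-1].
The rest of the RHS has dimensions [L^-1 M], so v^n must supply [L^2 T^-2].
With n = 2: m·v^2/r has dimensions [L M T^-2], matching the LHS ✓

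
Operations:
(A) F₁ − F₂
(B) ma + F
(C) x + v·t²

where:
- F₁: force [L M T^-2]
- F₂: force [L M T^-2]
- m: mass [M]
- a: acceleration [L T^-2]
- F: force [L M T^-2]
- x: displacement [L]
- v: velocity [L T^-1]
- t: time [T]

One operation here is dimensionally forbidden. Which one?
(C) x + v·t²

(A) F₁ − F₂: F₁ [L M T^-2] and F₂ [L M T^-2] — same dimensions ✓
(B) ma + F: ma [L M T^-2] and F [L M T^-2] — same dimensions ✓
(C) x + v·t²: x [L] and v·t² [L T] — different dimensions cannot be added/subtracted ✗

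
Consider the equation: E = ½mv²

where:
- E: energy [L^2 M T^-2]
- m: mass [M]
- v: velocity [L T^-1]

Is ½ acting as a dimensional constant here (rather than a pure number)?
No

E has dimensions [L^2 M T^-2] and mv² already has dimensions [L^2 M T^-2], so the equation balances without ½ contributing any dimensions. ½ is a pure (dimensionless) number; changing or removing it would not affect dimensional consistency.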